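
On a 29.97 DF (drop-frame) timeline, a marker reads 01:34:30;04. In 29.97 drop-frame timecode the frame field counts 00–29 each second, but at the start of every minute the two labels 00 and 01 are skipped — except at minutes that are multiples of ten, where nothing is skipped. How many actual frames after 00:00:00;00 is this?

Complete 10-minute blocks: 9, each 17982 frames → 161838.
Remaining 4 whole minutes in the current block: 1800 + 3 × 1798 = 7194 frames.
Within the current minute: 30 × 30 + 4 − 2 = 902 (labels ;00/;01 skipped at this minute). Total = 161838 + 7194 + 902 = 169934.

169934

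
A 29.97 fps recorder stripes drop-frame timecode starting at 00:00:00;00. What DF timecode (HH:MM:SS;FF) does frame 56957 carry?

Each 10-minute DF block holds 10 × 60 × 30 − 9 × 2 = 17982 frames. 56957 ÷ 17982 → 3 full blocks, remainder 3011.
Within the partial block the first minute is 1800 frames and each further minute 1798, so 1 further minute boundary passed. Total skipped labels = 18 × 3 + 2 × 1 = 56.
Non-drop label index = 56957 + 56 = 57013; at 30 labels/s that is 00:31:40:13, i.e. DF 00:31:40;13.

00:31:40;13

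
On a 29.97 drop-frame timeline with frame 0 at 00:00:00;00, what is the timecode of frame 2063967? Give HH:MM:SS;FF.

Each 10-minute DF block holds 10 × 60 × 30 − 9 × 2 = 17982 frames. 2063967 ÷ 17982 → 114 full blocks, remainder 14019.
Within the partial block the first minute is 1800 frames and each further minute 1798, so 7 further minute boundaries passed. Total skipped labels = 18 × 114 + 2 × 7 = 2066.
Non-drop label index = 2063967 + 2066 = 2066033; at 30 labels/s that is 19:07:47:23, i.e. DF 19:07:47;23.

19:07:47;23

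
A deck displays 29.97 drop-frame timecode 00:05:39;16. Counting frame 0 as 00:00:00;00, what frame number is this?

Complete 10-minute blocks: 0, each 17982 frames → 0.
Remaining 5 whole minutes in the current block: 1800 + 4 × 1798 = 8992 frames.
Within the current minute: 39 × 30 + 16 − 2 = 1184 (labels ;00/;01 skipped at this minute). Total = 0 + 8992 + 1184 = 10176.

10176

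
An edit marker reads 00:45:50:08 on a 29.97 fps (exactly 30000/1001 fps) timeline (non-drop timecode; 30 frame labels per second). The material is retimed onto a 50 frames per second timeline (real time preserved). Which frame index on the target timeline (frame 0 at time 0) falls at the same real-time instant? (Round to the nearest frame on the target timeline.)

Source frame index: (0×3600 + 45×60 + 50) × 30 + 8 = 82508.
Real time: 82508 / (30000/1001) = 20647627/7500 s.
Target frame: (20647627/7500) × (50) = 20647627/150 ≈ 137650.847 → 137651.

frame 137651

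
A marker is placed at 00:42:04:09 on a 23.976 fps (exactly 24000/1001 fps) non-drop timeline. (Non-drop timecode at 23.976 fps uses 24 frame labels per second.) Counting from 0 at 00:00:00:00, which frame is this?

Total seconds to the label: (0 × 3600 + 42 × 60 + 4) = 2524.
Frame index = 2524 × 24 + 9 = 60585.

frame 60585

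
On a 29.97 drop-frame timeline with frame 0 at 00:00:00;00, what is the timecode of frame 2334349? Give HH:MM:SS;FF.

21:38:09;17

Each 10-minute DF block holds 10 × 60 × 30 − 9 × 2 = 17982 frames. 2334349 ÷ 17982 → 129 full blocks, remainder 14671.
Within the partial block the first minute is 1800 frames and each further minute 1798, so 8 further minute boundaries passed. Total skipped labels = 18 × 129 + 2 × 8 = 2338.
Non-drop label index = 2334349 + 2338 = 2336687; at 30 labels/s that is 21:38:09:17, i.e. DF 21:38:09;17.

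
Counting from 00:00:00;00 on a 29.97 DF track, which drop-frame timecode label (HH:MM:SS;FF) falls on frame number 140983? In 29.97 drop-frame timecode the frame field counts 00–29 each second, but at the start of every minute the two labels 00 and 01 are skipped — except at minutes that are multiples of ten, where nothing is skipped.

Ten DF minutes hold 17982 frames, so frame 140983 lies in block 7 (frames 125874–143855) with 15109 frames into that block.
The block's first minute is 1800 frames and the rest 1798 each; 15109 frames reaches minute 8, so 7 × 18 + 8 × 2 = 142 labels have been skipped so far.
Adding those back, label number 140983 + 142 = 141125 at 30 labels/s is 4704 s + 5 f = 1 h 18 min 24 s frame 5, i.e. 01:18:24;05.

01:18:24;05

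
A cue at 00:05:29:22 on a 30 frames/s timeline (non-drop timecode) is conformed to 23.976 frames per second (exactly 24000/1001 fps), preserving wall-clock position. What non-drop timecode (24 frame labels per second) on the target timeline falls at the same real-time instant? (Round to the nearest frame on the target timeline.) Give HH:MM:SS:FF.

Source frame index: (0×3600 + 5×60 + 29) × 30 + 22 = 9892.
Real time: 9892 / (30) = 4946/15 s.
Target frame: (4946/15) × (24000/1001) = 7913600/1001 ≈ 7905.694 → 7906.
At 24 labels/s: frame 7906 → 00:05:29:10.

00:05:29:10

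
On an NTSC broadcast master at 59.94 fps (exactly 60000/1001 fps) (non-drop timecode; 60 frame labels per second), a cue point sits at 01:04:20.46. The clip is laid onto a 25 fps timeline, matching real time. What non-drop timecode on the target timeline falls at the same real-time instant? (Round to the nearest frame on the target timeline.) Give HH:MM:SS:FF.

01:04:24:16

Source frame index: (1×3600 + 4×60 + 20) × 60 + 46 = 231646.
Real time: 231646 / (60000/1001) = 115938823/30000 s.
Target frame: (115938823/30000) × (25) = 115938823/1200 ≈ 96615.686 → 96616.
At 25 labels/s: frame 96616 → 01:04:24:16.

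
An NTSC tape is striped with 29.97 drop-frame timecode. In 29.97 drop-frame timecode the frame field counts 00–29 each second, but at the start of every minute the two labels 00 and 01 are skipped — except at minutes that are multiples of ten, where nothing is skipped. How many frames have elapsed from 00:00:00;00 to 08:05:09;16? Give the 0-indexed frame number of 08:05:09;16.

As if non-drop at 30 labels/s: (8 × 3600 + 5 × 60 + 9) × 30 + 16 = 873286.
Minute boundaries passed: 485; those not divisible by 10: 485 − 48 = 437; dropped labels = 2 × 437 = 874.
Actual frame index = 873286 − 874 = 872412.

872412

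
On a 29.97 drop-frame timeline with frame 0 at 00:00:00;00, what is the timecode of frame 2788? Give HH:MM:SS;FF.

00:01:33;00

Each 10-minute DF block holds 10 × 60 × 30 − 9 × 2 = 17982 frames. 2788 ÷ 17982 → 0 full blocks, remainder 2788.
Within the partial block the first minute is 1800 frames and each further minute 1798, so 1 further minute boundary passed. Total skipped labels = 18 × 0 + 2 × 1 = 2.
Non-drop label index = 2788 + 2 = 2790; at 30 labels/s that is 00:01:33:00, i.e. DF 00:01:33;00.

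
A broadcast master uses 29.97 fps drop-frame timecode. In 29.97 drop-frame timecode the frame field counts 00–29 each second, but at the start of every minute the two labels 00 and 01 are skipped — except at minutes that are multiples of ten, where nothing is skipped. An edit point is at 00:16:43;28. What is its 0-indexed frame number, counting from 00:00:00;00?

As if non-drop at 30 labels/s: (0 × 3600 + 16 × 60 + 43) × 30 + 28 = 30118.
Minute boundaries passed: 16; those not divisible by 10: 16 − 1 = 15; dropped labels = 2 × 15 = 30.
Actual frame index = 30118 − 30 = 30088.

30088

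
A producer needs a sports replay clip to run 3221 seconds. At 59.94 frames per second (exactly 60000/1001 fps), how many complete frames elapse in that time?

Frames = 3221 × 60000/1001 = 193260000/1001 ≈ 193066.9331.
Complete frames: 193066.

193066 frames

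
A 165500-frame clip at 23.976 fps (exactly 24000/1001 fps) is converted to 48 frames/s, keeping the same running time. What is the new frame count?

331331 frames

Target frames = source frames × (target rate / source rate) = 165500 × (48)/(24000/1001) = 165500 × 1001/500 = 331331.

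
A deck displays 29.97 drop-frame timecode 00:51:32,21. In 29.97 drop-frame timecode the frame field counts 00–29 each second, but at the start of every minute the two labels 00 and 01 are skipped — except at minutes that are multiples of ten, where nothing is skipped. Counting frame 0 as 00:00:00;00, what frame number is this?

92689

Complete 10-minute blocks: 5, each 17982 frames → 89910.
Remaining 1 whole minute in the current block: 1800 + 0 × 1798 = 1800 frames.
Within the current minute: 32 × 30 + 21 − 2 = 979 (labels ;00/;01 skipped at this minute). Total = 89910 + 1800 + 979 = 92689.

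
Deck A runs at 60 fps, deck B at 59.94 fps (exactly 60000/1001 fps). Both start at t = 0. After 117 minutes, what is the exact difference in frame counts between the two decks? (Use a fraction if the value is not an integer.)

32400/77 frames

117 min = 7020 s.
A emits 60 × 7020 = 421200 frames; B emits 60000/1001 × 7020 = 32400000/77.
Difference = 32400/77 frames (≈ 420.7792); B is behind A.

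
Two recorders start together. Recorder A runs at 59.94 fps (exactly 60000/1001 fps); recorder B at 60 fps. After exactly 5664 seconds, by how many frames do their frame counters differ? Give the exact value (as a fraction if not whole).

339840/1001 frames

A emits 60000/1001 × 5664 = 339840000/1001 frames; B emits 60 × 5664 = 339840.
Difference = 339840/1001 frames (≈ 339.5005); B is ahead of A.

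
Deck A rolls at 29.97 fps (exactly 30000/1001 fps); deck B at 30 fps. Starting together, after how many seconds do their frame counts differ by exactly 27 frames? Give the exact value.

900.9 seconds

The gap grows by |30 − 30000/1001| = 30/1001 frames per second.
Time for a 27-frame gap: 27 ÷ (30/1001) = 900.9 s.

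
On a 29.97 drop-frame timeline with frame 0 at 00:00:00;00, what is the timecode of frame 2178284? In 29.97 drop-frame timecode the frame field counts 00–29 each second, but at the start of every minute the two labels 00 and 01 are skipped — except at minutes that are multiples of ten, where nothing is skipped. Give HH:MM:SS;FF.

20:11:22;04

Each 10-minute DF block holds 10 × 60 × 30 − 9 × 2 = 17982 frames. 2178284 ÷ 17982 → 121 full blocks, remainder 2462.
Within the partial block the first minute is 1800 frames and each further minute 1798, so 1 further minute boundary passed. Total skipped labels = 18 × 121 + 2 × 1 = 2180.
Non-drop label index = 2178284 + 2180 = 2180464; at 30 labels/s that is 20:11:22:04, i.e. DF 20:11:22;04.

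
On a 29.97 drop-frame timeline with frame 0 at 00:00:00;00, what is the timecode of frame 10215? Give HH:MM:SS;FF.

Ten DF minutes hold 17982 frames, so frame 10215 lies in block 0 (frames 0–17981) with 10215 frames into that block.
The block's first minute is 1800 frames and the rest 1798 each; 10215 frames reaches minute 5, so 0 × 18 + 5 × 2 = 10 labels have been skipped so far.
Adding those back, label number 10215 + 10 = 10225 at 30 labels/s is 340 s + 25 f = 0 h 5 min 40 s frame 25, i.e. 00:05:40;25.

00:05:40;25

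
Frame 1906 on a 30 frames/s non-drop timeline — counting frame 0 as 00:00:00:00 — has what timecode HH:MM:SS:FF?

00:01:03:16

1906 ÷ 30 = 63 full seconds, remainder 16 frames.
63 s = 0 h 1 min 3 s.
Timecode: 00:01:03:16.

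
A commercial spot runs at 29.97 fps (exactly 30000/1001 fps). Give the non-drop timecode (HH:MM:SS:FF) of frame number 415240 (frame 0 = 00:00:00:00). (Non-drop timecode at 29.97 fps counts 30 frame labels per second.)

03:50:41:10

415240 ÷ 30 = 13841 full seconds, remainder 10 frames.
13841 s = 3 h 50 min 41 s.
Timecode: 03:50:41:10.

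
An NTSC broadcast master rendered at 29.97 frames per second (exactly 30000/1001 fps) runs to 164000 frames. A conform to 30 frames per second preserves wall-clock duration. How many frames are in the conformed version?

Target frames = source frames × (target rate / source rate) = 164000 × (30)/(30000/1001) = 164000 × 1001/1000 = 164164.

164164 frames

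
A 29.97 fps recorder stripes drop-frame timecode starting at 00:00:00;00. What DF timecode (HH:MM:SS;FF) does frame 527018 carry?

Each 10-minute DF block holds 10 × 60 × 30 − 9 × 2 = 17982 frames. 527018 ÷ 17982 → 29 full blocks, remainder 5540.
Within the partial block the first minute is 1800 frames and each further minute 1798, so 3 further minute boundaries passed. Total skipped labels = 18 × 29 + 2 × 3 = 528.
Non-drop label index = 527018 + 528 = 527546; at 30 labels/s that is 04:53:04:26, i.e. DF 04:53:04;26.

04:53:04;26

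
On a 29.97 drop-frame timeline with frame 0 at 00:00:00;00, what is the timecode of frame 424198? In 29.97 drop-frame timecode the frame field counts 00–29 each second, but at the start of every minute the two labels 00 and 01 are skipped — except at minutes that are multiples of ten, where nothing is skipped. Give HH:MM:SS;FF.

03:55:54;02

Ten DF minutes hold 17982 frames, so frame 424198 lies in block 23 (frames 413586–431567) with 10612 frames into that block.
The block's first minute is 1800 frames and the rest 1798 each; 10612 frames reaches minute 5, so 23 × 18 + 5 × 2 = 424 labels have been skipped so far.
Adding those back, label number 424198 + 424 = 424622 at 30 labels/s is 14154 s + 2 f = 3 h 55 min 54 s frame 2, i.e. 03:55:54;02.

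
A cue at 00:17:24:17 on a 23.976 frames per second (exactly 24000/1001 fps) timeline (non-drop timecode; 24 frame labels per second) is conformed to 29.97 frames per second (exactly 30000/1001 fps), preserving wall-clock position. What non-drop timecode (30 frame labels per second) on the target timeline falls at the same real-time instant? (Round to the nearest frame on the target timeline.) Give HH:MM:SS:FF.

00:17:24:21

Source frame index: (0×3600 + 17×60 + 24) × 24 + 17 = 25073.
Real time: 25073 / (24000/1001) = 25098073/24000 s.
Target frame: (25098073/24000) × (30000/1001) = 125365/4 ≈ 31341.250 → 31341.
At 30 labels/s: frame 31341 → 00:17:24:21.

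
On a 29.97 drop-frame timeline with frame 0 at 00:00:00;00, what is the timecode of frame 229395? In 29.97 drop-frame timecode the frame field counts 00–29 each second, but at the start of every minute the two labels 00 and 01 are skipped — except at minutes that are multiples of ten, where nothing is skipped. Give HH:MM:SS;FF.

Each 10-minute DF block holds 10 × 60 × 30 − 9 × 2 = 17982 frames. 229395 ÷ 17982 → 12 full blocks, remainder 13611.
Within the partial block the first minute is 1800 frames and each further minute 1798, so 7 further minute boundaries passed. Total skipped labels = 18 × 12 + 2 × 7 = 230.
Non-drop label index = 229395 + 230 = 229625; at 30 labels/s that is 02:07:34:05, i.e. DF 02:07:34;05.

02:07:34;05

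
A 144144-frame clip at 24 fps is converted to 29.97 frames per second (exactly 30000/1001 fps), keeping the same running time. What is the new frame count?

Target frames = source frames × (target rate / source rate) = 144144 × (30000/1001)/(24) = 144144 × 1250/1001 = 180000.

180000 frames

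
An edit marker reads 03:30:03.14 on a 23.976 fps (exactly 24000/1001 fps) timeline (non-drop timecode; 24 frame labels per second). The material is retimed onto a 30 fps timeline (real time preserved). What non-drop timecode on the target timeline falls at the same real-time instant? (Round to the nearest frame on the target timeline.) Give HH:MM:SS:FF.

03:30:16:06

Source frame index: (3×3600 + 30×60 + 3) × 24 + 14 = 302486.
Real time: 302486 / (24000/1001) = 151394243/12000 s.
Target frame: (151394243/12000) × (30) = 151394243/400 ≈ 378485.607 → 378486.
At 30 labels/s: frame 378486 → 03:30:16:06.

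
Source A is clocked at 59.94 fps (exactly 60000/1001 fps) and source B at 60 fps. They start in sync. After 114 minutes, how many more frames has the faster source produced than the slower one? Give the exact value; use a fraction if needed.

114 min = 6840 s.
A emits 60000/1001 × 6840 = 410400000/1001 frames; B emits 60 × 6840 = 410400.
Difference = 410400/1001 frames (≈ 409.9900); B is ahead of A.

410400/1001 frames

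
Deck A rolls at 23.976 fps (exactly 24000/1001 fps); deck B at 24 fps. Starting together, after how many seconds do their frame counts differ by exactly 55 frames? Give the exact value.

The gap grows by |24 − 24000/1001| = 24/1001 frames per second.
Time for a 55-frame gap: 55 ÷ (24/1001) = 55055/24 s.

55055/24 seconds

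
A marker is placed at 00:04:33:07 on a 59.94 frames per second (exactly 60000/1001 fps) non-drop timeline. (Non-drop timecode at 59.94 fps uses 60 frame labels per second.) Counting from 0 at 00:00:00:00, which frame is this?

16387

Total seconds to the label: (0 × 3600 + 4 × 60 + 33) = 273.
Frame index = 273 × 60 + 7 = 16387.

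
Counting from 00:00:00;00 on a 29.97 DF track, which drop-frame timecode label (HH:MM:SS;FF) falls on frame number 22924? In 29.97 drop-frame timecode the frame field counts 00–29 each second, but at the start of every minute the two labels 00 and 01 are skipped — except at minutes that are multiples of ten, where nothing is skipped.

00:12:44;26

Each 10-minute DF block holds 10 × 60 × 30 − 9 × 2 = 17982 frames. 22924 ÷ 17982 → 1 full block, remainder 4942.
Within the partial block the first minute is 1800 frames and each further minute 1798, so 2 further minute boundaries passed. Total skipped labels = 18 × 1 + 2 × 2 = 22.
Non-drop label index = 22924 + 22 = 22946; at 30 labels/s that is 00:12:44:26, i.e. DF 00:12:44;26.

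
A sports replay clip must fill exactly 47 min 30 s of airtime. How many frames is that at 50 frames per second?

142500 frames

47 min 30 s = 2850 s.
Frames = 2850 × 50 = 142500.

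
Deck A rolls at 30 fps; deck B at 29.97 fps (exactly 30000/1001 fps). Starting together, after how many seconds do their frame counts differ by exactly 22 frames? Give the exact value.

The gap grows by |30000/1001 − 30| = 30/1001 frames per second.
Time for a 22-frame gap: 22 ÷ (30/1001) = 11011/15 s.

11011/15 seconds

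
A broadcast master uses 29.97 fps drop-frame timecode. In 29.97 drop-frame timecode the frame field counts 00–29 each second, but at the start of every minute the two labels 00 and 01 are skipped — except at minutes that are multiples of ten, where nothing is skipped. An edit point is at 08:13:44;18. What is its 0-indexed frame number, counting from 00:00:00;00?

Complete 10-minute blocks: 49, each 17982 frames → 881118.
Remaining 3 whole minutes in the current block: 1800 + 2 × 1798 = 5396 frames.
Within the current minute: 44 × 30 + 18 − 2 = 1336 (labels ;00/;01 skipped at this minute). Total = 881118 + 5396 + 1336 = 887850.

887850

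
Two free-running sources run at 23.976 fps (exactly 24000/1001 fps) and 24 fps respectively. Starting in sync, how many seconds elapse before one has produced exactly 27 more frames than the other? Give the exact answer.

1126.125 seconds

The gap grows by |24 − 24000/1001| = 24/1001 frames per second.
Time for a 27-frame gap: 27 ÷ (24/1001) = 1126.125 s.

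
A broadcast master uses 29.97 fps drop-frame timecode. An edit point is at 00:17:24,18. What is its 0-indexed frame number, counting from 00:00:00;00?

As if non-drop at 30 labels/s: (0 × 3600 + 17 × 60 + 24) × 30 + 18 = 31338.
Minute boundaries passed: 17; those not divisible by 10: 17 − 1 = 16; dropped labels = 2 × 16 = 32.
Actual frame index = 31338 − 32 = 31306.

31306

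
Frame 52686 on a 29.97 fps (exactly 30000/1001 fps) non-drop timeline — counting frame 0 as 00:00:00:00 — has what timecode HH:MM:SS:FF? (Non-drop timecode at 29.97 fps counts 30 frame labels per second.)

00:29:16:06

52686 ÷ 30 = 1756 full seconds, remainder 6 frames.
1756 s = 0 h 29 min 16 s.
Timecode: 00:29:16:06.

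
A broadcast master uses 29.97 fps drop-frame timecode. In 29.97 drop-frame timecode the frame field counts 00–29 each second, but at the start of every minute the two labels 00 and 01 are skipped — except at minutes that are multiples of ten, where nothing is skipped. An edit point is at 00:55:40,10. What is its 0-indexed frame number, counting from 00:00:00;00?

As if non-drop at 30 labels/s: (0 × 3600 + 55 × 60 + 40) × 30 + 10 = 100210.
Minute boundaries passed: 55; those not divisible by 10: 55 − 5 = 50; dropped labels = 2 × 50 = 100.
Actual frame index = 100210 − 100 = 100110.

100110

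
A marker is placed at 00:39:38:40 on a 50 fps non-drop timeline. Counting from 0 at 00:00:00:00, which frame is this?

Total seconds to the label: (0 × 3600 + 39 × 60 + 38) = 2378.
Frame index = 2378 × 50 + 40 = 118940.

118940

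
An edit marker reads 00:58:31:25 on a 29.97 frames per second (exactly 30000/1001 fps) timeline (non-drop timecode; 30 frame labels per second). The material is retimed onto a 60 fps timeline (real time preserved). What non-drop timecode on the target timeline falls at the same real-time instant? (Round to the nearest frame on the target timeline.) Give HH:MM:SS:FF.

00:58:35:21

Source frame index: (0×3600 + 58×60 + 31) × 30 + 25 = 105355.
Real time: 105355 / (30000/1001) = 21092071/6000 s.
Target frame: (21092071/6000) × (60) = 21092071/100 ≈ 210920.710 → 210921.
At 60 labels/s: frame 210921 → 00:58:35:21.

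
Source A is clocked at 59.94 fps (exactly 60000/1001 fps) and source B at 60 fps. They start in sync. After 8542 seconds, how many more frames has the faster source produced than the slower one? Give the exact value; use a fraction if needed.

512520/1001 frames

A emits 60000/1001 × 8542 = 512520000/1001 frames; B emits 60 × 8542 = 512520.
Difference = 512520/1001 frames (≈ 512.0080); B is ahead of A.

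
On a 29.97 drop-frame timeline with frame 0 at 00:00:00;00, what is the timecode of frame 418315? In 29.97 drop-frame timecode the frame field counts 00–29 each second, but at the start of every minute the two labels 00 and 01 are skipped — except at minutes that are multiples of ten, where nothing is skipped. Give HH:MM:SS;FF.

03:52:37;23

Ten DF minutes hold 17982 frames, so frame 418315 lies in block 23 (frames 413586–431567) with 4729 frames into that block.
The block's first minute is 1800 frames and the rest 1798 each; 4729 frames reaches minute 2, so 23 × 18 + 2 × 2 = 418 labels have been skipped so far.
Adding those back, label number 418315 + 418 = 418733 at 30 labels/s is 13957 s + 23 f = 3 h 52 min 37 s frame 23, i.e. 03:52:37;23.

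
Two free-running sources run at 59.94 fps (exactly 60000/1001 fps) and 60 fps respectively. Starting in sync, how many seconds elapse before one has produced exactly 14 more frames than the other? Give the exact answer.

The gap grows by |60 − 60000/1001| = 60/1001 frames per second.
Time for a 14-frame gap: 14 ÷ (60/1001) = 7007/30 s.

7007/30 seconds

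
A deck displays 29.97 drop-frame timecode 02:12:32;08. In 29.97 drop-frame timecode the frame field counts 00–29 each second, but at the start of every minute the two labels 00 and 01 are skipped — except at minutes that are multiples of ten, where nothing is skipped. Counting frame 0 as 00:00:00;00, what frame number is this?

As if non-drop at 30 labels/s: (2 × 3600 + 12 × 60 + 32) × 30 + 8 = 238568.
Minute boundaries passed: 132; those not divisible by 10: 132 − 13 = 119; dropped labels = 2 × 119 = 238.
Actual frame index = 238568 − 238 = 238330.

238330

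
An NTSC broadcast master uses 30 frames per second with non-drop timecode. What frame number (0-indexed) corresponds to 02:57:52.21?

320181

Total seconds to the label: (2 × 3600 + 57 × 60 + 52) = 10672.
Frame index = 10672 × 30 + 21 = 320181.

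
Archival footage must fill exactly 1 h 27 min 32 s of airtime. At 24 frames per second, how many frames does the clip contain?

126048 frames

1 h 27 min 32 s = 5252 s.
Frames = 5252 × 24 = 126048.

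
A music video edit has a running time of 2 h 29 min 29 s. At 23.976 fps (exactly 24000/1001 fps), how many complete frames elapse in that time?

215040 frames

2 h 29 min 29 s = 8969 s.
Frames = 8969 × 24000/1001 = 215256000/1001 ≈ 215040.9590.
Complete frames: 215040.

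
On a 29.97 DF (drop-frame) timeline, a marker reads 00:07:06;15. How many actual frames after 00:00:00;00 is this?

12781

Complete 10-minute blocks: 0, each 17982 frames → 0.
Remaining 7 whole minutes in the current block: 1800 + 6 × 1798 = 12588 frames.
Within the current minute: 6 × 30 + 15 − 2 = 193 (labels ;00/;01 skipped at this minute). Total = 0 + 12588 + 193 = 12781.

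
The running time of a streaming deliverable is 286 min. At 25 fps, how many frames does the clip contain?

429000 frames

286 min = 17160 s.
Frames = 17160 × 25 = 429000.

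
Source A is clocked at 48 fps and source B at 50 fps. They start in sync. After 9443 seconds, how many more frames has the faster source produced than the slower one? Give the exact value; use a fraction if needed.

18886 frames

A emits 48 × 9443 = 453264 frames; B emits 50 × 9443 = 472150.
Difference = 18886 frames; B is ahead of A.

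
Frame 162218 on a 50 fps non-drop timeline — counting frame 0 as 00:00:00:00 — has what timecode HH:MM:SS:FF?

162218 ÷ 50 = 3244 full seconds, remainder 18 frames.
3244 s = 0 h 54 min 4 s.
Timecode: 00:54:04:18.

00:54:04:18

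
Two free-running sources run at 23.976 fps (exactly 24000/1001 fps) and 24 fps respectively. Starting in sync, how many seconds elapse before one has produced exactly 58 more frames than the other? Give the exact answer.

29029/12 seconds

The gap grows by |24 − 24000/1001| = 24/1001 frames per second.
Time for a 58-frame gap: 58 ÷ (24/1001) = 29029/12 s.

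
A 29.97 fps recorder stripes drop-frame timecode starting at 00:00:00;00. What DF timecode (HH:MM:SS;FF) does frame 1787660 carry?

Each 10-minute DF block holds 10 × 60 × 30 − 9 × 2 = 17982 frames. 1787660 ÷ 17982 → 99 full blocks, remainder 7442.
Within the partial block the first minute is 1800 frames and each further minute 1798, so 4 further minute boundaries passed. Total skipped labels = 18 × 99 + 2 × 4 = 1790.
Non-drop label index = 1787660 + 1790 = 1789450; at 30 labels/s that is 16:34:08:10, i.e. DF 16:34:08;10.

16:34:08;10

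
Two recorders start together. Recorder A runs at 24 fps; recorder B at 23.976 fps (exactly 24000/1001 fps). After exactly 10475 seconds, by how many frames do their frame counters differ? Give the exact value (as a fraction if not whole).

251400/1001 frames

A emits 24 × 10475 = 251400 frames; B emits 24000/1001 × 10475 = 251400000/1001.
Difference = 251400/1001 frames (≈ 251.1489); B is behind A.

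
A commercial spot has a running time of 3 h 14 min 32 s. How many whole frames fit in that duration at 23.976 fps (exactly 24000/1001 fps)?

279848 frames

3 h 14 min 32 s = 11672 s.
Frames = 11672 × 24000/1001 = 280128000/1001 ≈ 279848.1518.
Complete frames: 279848.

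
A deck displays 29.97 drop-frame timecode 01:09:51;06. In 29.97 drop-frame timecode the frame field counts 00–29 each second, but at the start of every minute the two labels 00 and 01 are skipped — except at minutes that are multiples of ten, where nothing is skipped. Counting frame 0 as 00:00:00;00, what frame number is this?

Complete 10-minute blocks: 6, each 17982 frames → 107892.
Remaining 9 whole minutes in the current block: 1800 + 8 × 1798 = 16184 frames.
Within the current minute: 51 × 30 + 6 − 2 = 1534 (labels ;00/;01 skipped at this minute). Total = 107892 + 16184 + 1534 = 125610.

125610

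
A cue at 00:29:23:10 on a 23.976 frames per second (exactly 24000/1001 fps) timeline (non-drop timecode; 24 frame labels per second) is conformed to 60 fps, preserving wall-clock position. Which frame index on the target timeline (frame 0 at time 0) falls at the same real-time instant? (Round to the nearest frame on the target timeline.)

Source frame index: (0×3600 + 29×60 + 23) × 24 + 10 = 42322.
Real time: 42322 / (24000/1001) = 21182161/12000 s.
Target frame: (21182161/12000) × (60) = 21182161/200 ≈ 105910.805 → 105911.

frame 105911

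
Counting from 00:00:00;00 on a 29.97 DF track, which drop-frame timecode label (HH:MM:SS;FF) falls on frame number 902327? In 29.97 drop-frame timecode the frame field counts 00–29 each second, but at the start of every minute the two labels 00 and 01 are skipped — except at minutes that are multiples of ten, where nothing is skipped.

Each 10-minute DF block holds 10 × 60 × 30 − 9 × 2 = 17982 frames. 902327 ÷ 17982 → 50 full blocks, remainder 3227.
Within the partial block the first minute is 1800 frames and each further minute 1798, so 1 further minute boundary passed. Total skipped labels = 18 × 50 + 2 × 1 = 902.
Non-drop label index = 902327 + 902 = 903229; at 30 labels/s that is 08:21:47:19, i.e. DF 08:21:47;19.

08:21:47;19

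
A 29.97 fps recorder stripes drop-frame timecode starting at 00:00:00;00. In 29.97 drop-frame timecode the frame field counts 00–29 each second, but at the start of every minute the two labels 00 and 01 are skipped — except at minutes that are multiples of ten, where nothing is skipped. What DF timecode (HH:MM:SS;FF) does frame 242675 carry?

02:14:57;07

Each 10-minute DF block holds 10 × 60 × 30 − 9 × 2 = 17982 frames. 242675 ÷ 17982 → 13 full blocks, remainder 8909.
Within the partial block the first minute is 1800 frames and each further minute 1798, so 4 further minute boundaries passed. Total skipped labels = 18 × 13 + 2 × 4 = 242.
Non-drop label index = 242675 + 242 = 242917; at 30 labels/s that is 02:14:57:07, i.e. DF 02:14:57;07.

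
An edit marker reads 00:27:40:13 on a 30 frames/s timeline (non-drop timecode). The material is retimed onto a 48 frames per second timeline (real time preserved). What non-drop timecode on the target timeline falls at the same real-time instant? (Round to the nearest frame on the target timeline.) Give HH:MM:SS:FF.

00:27:40:21

Source frame index: (0×3600 + 27×60 + 40) × 30 + 13 = 49813.
Real time: 49813 / (30) = 49813/30 s.
Target frame: (49813/30) × (48) = 398504/5 ≈ 79700.800 → 79701.
At 48 labels/s: frame 79701 → 00:27:40:21.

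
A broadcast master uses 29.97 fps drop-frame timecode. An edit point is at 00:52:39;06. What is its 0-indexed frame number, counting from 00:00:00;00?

Complete 10-minute blocks: 5, each 17982 frames → 89910.
Remaining 2 whole minutes in the current block: 1800 + 1 × 1798 = 3598 frames.
Within the current minute: 39 × 30 + 6 − 2 = 1174 (labels ;00/;01 skipped at this minute). Total = 89910 + 3598 + 1174 = 94682.

94682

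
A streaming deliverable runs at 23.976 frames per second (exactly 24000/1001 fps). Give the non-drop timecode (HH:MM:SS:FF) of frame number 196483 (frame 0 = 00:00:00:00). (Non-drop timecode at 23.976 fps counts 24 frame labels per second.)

196483 ÷ 24 = 8186 full seconds, remainder 19 frames.
8186 s = 2 h 16 min 26 s.
Timecode: 02:16:26:19.

02:16:26:19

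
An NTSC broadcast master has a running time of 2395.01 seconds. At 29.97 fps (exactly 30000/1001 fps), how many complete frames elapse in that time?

71778 frames

Frames = 2395.01 × 30000/1001 = 71850300/1001 ≈ 71778.5215.
Complete frames: 71778.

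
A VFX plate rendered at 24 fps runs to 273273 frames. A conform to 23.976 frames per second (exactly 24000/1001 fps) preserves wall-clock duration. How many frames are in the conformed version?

Target frames = source frames × (target rate / source rate) = 273273 × (24000/1001)/(24) = 273273 × 1000/1001 = 273000.

273000 frames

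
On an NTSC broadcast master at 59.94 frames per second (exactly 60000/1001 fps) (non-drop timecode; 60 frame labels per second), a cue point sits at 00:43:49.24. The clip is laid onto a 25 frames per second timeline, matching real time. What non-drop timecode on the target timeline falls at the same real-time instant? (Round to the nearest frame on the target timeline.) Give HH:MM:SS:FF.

00:43:52:01

Source frame index: (0×3600 + 43×60 + 49) × 60 + 24 = 157764.
Real time: 157764 / (60000/1001) = 13160147/5000 s.
Target frame: (13160147/5000) × (25) = 13160147/200 ≈ 65800.735 → 65801.
At 25 labels/s: frame 65801 → 00:43:52:01.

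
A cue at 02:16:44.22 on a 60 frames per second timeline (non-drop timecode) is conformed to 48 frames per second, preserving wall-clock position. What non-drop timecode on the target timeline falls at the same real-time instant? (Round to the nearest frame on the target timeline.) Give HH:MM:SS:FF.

Source frame index: (2×3600 + 16×60 + 44) × 60 + 22 = 492262.
Real time: 492262 / (60) = 246131/30 s.
Target frame: (246131/30) × (48) = 1969048/5 ≈ 393809.600 → 393810.
At 48 labels/s: frame 393810 → 02:16:44:18.

02:16:44:18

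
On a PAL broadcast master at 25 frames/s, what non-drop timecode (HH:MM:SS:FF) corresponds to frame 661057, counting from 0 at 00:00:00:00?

07:20:42:07

661057 ÷ 25 = 26442 full seconds, remainder 7 frames.
26442 s = 7 h 20 min 42 s.
Timecode: 07:20:42:07.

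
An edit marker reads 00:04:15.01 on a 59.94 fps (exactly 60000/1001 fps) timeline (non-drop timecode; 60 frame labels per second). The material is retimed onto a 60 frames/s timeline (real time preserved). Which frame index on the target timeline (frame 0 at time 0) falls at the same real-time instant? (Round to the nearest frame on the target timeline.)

Source frame index: (0×3600 + 4×60 + 15) × 60 + 1 = 15301.
Real time: 15301 / (60000/1001) = 15316301/60000 s.
Target frame: (15316301/60000) × (60) = 15316301/1000 ≈ 15316.301 → 15316.

frame 15316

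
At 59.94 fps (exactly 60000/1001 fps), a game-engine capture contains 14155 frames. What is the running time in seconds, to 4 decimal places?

236.1526 seconds

Running time = 14155 × 1001/60000 = 2833831/12000 s ≈ 236.1526 s.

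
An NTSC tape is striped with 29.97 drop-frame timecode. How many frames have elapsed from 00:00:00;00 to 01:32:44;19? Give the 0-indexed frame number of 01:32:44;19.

Complete 10-minute blocks: 9, each 17982 frames → 161838.
Remaining 2 whole minutes in the current block: 1800 + 1 × 1798 = 3598 frames.
Within the current minute: 44 × 30 + 19 − 2 = 1337 (labels ;00/;01 skipped at this minute). Total = 161838 + 3598 + 1337 = 166773.

166773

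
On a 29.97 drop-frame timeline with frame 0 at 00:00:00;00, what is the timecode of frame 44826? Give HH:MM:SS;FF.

00:24:55;20

Ten DF minutes hold 17982 frames, so frame 44826 lies in block 2 (frames 35964–53945) with 8862 frames into that block.
The block's first minute is 1800 frames and the rest 1798 each; 8862 frames reaches minute 4, so 2 × 18 + 4 × 2 = 44 labels have been skipped so far.
Adding those back, label number 44826 + 44 = 44870 at 30 labels/s is 1495 s + 20 f = 0 h 24 min 55 s frame 20, i.e. 00:24:55;20.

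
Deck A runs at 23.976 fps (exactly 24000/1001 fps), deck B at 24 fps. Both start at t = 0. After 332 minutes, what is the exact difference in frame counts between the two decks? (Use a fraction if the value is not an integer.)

332 min = 19920 s.
A emits 24000/1001 × 19920 = 478080000/1001 frames; B emits 24 × 19920 = 478080.
Difference = 478080/1001 frames (≈ 477.6024); B is ahead of A.

478080/1001 frames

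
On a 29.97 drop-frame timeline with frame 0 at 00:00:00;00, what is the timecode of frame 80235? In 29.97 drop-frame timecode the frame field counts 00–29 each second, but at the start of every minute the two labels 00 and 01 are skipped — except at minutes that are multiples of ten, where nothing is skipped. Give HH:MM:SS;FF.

Each 10-minute DF block holds 10 × 60 × 30 − 9 × 2 = 17982 frames. 80235 ÷ 17982 → 4 full blocks, remainder 8307.
Within the partial block the first minute is 1800 frames and each further minute 1798, so 4 further minute boundaries passed. Total skipped labels = 18 × 4 + 2 × 4 = 80.
Non-drop label index = 80235 + 80 = 80315; at 30 labels/s that is 00:44:37:05, i.e. DF 00:44:37;05.

00:44:37;05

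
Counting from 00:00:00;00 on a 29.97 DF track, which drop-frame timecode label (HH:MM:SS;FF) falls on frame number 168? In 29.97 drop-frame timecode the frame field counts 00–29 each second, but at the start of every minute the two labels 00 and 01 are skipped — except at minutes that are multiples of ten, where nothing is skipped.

00:00:05;18

Ten DF minutes hold 17982 frames, so frame 168 lies in block 0 (frames 0–17981) with 168 frames into that block.
The block's first minute is 1800 frames and the rest 1798 each; 168 frames reaches minute 0, so 0 × 18 + 0 × 2 = 0 labels have been skipped so far.
Adding those back, label number 168 + 0 = 168 at 30 labels/s is 5 s + 18 f = 0 h 0 min 5 s frame 18, i.e. 00:00:05;18.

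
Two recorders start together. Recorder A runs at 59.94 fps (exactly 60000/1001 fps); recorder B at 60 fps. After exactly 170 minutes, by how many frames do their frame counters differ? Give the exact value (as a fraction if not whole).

612000/1001 frames

170 min = 10200 s.
A emits 60000/1001 × 10200 = 612000000/1001 frames; B emits 60 × 10200 = 612000.
Difference = 612000/1001 frames (≈ 611.3886); B is ahead of A.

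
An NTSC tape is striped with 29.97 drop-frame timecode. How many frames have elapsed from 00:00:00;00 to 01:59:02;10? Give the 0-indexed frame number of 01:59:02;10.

214054

Complete 10-minute blocks: 11, each 17982 frames → 197802.
Remaining 9 whole minutes in the current block: 1800 + 8 × 1798 = 16184 frames.
Within the current minute: 2 × 30 + 10 − 2 = 68 (labels ;00/;01 skipped at this minute). Total = 197802 + 16184 + 68 = 214054.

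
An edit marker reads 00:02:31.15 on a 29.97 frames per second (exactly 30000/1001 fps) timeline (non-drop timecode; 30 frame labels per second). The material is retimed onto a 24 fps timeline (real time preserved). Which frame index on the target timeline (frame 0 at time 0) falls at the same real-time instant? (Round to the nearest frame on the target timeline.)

Source frame index: (0×3600 + 2×60 + 31) × 30 + 15 = 4545.
Real time: 4545 / (30000/1001) = 303303/2000 s.
Target frame: (303303/2000) × (24) = 909909/250 ≈ 3639.636 → 3640.

frame 3640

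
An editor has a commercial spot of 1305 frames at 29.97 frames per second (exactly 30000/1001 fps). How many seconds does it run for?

Running time = 1305 / (30000/1001) = 43.5435 s.

43.5435 seconds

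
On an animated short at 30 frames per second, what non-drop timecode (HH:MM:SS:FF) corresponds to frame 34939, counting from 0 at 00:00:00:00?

34939 ÷ 30 = 1164 full seconds, remainder 19 frames.
1164 s = 0 h 19 min 24 s.
Timecode: 00:19:24:19.

00:19:24:19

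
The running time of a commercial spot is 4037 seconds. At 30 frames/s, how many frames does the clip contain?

Frames = 4037 × 30 = 121110.

121110 frames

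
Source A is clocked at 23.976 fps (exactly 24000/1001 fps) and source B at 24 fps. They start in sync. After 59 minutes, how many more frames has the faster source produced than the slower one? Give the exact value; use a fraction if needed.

59 min = 3540 s.
A emits 24000/1001 × 3540 = 84960000/1001 frames; B emits 24 × 3540 = 84960.
Difference = 84960/1001 frames (≈ 84.8751); B is ahead of A.

84960/1001 frames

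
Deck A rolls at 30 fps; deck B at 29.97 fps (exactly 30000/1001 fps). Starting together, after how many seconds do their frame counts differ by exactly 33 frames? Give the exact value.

1101.1 seconds

The gap grows by |30000/1001 − 30| = 30/1001 frames per second.
Time for a 33-frame gap: 33 ÷ (30/1001) = 1101.1 s.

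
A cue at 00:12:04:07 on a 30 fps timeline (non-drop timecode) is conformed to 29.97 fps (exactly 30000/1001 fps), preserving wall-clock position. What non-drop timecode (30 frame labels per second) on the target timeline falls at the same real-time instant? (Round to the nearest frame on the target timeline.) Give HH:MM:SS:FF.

00:12:03:15

Source frame index: (0×3600 + 12×60 + 4) × 30 + 7 = 21727.
Real time: 21727 / (30) = 21727/30 s.
Target frame: (21727/30) × (30000/1001) = 21727000/1001 ≈ 21705.295 → 21705.
At 30 labels/s: frame 21705 → 00:12:03:15.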